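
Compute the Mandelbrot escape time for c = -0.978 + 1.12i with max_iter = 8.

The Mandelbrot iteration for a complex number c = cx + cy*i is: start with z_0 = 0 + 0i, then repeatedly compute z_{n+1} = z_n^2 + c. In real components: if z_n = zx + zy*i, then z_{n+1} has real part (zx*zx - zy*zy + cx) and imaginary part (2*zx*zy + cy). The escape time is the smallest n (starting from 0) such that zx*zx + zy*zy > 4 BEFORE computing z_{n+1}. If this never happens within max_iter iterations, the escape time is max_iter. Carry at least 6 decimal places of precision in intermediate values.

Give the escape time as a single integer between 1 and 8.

Answer: 3

Derivation:
z_0 = 0 + 0i, c = -0.9780 + 1.1200i
Iter 1: z = -0.9780 + 1.1200i, |z|^2 = 2.2109
Iter 2: z = -1.2759 + -1.0707i, |z|^2 = 2.7744
Iter 3: z = -0.4965 + 3.8523i, |z|^2 = 15.0867
Escaped at iteration 3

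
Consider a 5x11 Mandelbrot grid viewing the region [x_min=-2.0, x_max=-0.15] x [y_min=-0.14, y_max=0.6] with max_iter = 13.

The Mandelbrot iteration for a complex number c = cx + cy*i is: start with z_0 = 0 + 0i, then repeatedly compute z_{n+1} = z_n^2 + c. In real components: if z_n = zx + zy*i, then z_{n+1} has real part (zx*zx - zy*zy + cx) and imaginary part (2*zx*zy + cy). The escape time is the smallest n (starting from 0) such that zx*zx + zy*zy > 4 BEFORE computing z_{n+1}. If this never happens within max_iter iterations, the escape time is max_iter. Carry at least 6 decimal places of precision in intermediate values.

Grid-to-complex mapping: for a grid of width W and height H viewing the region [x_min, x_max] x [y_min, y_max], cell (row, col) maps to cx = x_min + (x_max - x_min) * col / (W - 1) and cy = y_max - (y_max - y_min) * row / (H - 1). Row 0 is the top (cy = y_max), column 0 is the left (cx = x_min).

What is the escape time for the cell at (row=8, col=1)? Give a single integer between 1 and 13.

Answer: 11

Derivation:
z_0 = 0 + 0i, c = -1.5375 + 0.0080i
Iter 1: z = -1.5375 + 0.0080i, |z|^2 = 2.3640
Iter 2: z = 0.8263 + -0.0166i, |z|^2 = 0.6831
Iter 3: z = -0.8549 + -0.0194i, |z|^2 = 0.7313
Iter 4: z = -0.8070 + 0.0412i, |z|^2 = 0.6529
Iter 5: z = -0.8880 + -0.0585i, |z|^2 = 0.7920
Iter 6: z = -0.7524 + 0.1120i, |z|^2 = 0.5786
Iter 7: z = -0.9840 + -0.1605i, |z|^2 = 0.9940
Iter 8: z = -0.5951 + 0.3238i, |z|^2 = 0.4590
Iter 9: z = -1.2883 + -0.3774i, |z|^2 = 1.8021
Iter 10: z = -0.0202 + 0.9804i, |z|^2 = 0.9616
Iter 11: z = -2.4983 + -0.0317i, |z|^2 = 6.2424
Escaped at iteration 11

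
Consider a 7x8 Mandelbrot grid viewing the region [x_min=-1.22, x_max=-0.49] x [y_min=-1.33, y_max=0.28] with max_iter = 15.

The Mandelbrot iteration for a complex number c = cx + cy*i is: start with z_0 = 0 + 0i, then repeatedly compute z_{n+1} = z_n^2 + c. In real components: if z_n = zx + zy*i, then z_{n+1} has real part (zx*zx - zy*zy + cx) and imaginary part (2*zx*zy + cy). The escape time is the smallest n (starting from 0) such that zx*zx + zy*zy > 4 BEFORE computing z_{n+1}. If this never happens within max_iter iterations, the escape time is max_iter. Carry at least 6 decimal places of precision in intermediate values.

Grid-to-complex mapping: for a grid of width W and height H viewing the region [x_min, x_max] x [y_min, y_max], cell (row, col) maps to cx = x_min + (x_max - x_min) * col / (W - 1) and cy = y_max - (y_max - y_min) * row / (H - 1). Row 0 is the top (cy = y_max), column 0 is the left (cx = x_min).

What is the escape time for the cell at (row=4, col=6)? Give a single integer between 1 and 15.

z_0 = 0 + 0i, c = -0.4900 + -0.6400i
Iter 1: z = -0.4900 + -0.6400i, |z|^2 = 0.6497
Iter 2: z = -0.6595 + -0.0128i, |z|^2 = 0.4351
Iter 3: z = -0.0552 + -0.6231i, |z|^2 = 0.3913
Iter 4: z = -0.8752 + -0.5712i, |z|^2 = 1.0923
Iter 5: z = -0.0502 + 0.3598i, |z|^2 = 0.1320
Iter 6: z = -0.6169 + -0.6761i, |z|^2 = 0.8378
Iter 7: z = -0.5665 + 0.1943i, |z|^2 = 0.3587
Iter 8: z = -0.2068 + -0.8602i, |z|^2 = 0.7826
Iter 9: z = -1.1871 + -0.2843i, |z|^2 = 1.4900
Iter 10: z = 0.8384 + 0.0350i, |z|^2 = 0.7041
Iter 11: z = 0.2117 + -0.5814i, |z|^2 = 0.3828
Iter 12: z = -0.7832 + -0.8861i, |z|^2 = 1.3986
Iter 13: z = -0.6619 + 0.7480i, |z|^2 = 0.9976
Iter 14: z = -0.6115 + -1.6302i, |z|^2 = 3.0314

Answer: 15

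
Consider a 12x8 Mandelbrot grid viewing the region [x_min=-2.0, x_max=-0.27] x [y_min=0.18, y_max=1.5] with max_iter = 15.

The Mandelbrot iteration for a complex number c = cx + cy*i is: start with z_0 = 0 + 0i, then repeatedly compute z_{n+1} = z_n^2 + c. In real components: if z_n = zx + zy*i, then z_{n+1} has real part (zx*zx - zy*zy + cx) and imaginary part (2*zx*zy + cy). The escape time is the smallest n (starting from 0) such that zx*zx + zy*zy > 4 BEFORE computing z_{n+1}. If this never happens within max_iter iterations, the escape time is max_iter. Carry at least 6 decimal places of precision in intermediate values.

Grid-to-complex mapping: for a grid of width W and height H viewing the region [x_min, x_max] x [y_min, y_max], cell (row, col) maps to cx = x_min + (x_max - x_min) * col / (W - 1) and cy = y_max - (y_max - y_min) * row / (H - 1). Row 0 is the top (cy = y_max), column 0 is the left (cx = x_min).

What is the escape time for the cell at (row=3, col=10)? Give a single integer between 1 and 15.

z_0 = 0 + 0i, c = -0.4273 + 0.9343i
Iter 1: z = -0.4273 + 0.9343i, |z|^2 = 1.0555
Iter 2: z = -1.1176 + 0.1359i, |z|^2 = 1.2675
Iter 3: z = 0.8033 + 0.6305i, |z|^2 = 1.0428
Iter 4: z = -0.1796 + 1.9473i, |z|^2 = 3.8242
Iter 5: z = -4.1869 + 0.2350i, |z|^2 = 17.5857
Escaped at iteration 5

Answer: 5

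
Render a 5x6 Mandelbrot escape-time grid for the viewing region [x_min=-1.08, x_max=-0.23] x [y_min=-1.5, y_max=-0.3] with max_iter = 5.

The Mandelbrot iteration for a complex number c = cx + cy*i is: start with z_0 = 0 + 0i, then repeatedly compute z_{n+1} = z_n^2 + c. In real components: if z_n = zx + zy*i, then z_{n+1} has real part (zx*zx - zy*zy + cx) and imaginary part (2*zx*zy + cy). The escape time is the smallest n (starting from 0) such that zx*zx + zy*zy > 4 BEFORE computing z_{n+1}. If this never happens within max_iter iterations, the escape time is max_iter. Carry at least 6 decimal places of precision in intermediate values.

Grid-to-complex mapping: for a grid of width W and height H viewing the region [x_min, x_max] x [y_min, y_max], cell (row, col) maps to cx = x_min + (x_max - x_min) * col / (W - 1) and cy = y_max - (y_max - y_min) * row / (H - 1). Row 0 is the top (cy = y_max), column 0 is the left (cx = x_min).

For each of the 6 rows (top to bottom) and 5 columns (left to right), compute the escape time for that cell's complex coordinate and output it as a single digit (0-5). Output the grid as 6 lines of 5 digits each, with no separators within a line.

(row=0, col=0): c = -1.0800 + -0.3000i → escape time 5
(row=0, col=1): c = -0.8675 + -0.3000i → escape time 5
(row=0, col=2): c = -0.6550 + -0.3000i → escape time 5
(row=0, col=3): c = -0.4425 + -0.3000i → escape time 5
(row=0, col=4): c = -0.2300 + -0.3000i → escape time 5
(row=1, col=0): c = -1.0800 + -0.5400i → escape time 5
(row=1, col=1): c = -0.8675 + -0.5400i → escape time 5
(row=1, col=2): c = -0.6550 + -0.5400i → escape time 5
(row=1, col=3): c = -0.4425 + -0.5400i → escape time 5
(row=1, col=4): c = -0.2300 + -0.5400i → escape time 5
(row=2, col=0): c = -1.0800 + -0.7800i → escape time 3
(row=2, col=1): c = -0.8675 + -0.7800i → escape time 4
(row=2, col=2): c = -0.6550 + -0.7800i → escape time 4
(row=2, col=3): c = -0.4425 + -0.7800i → escape time 5
(row=2, col=4): c = -0.2300 + -0.7800i → escape time 5
(row=3, col=0): c = -1.0800 + -1.0200i → escape time 3
(row=3, col=1): c = -0.8675 + -1.0200i → escape time 3
(row=3, col=2): c = -0.6550 + -1.0200i → escape time 3
(row=3, col=3): c = -0.4425 + -1.0200i → escape time 4
(row=3, col=4): c = -0.2300 + -1.0200i → escape time 5
(row=4, col=0): c = -1.0800 + -1.2600i → escape time 2
(row=4, col=1): c = -0.8675 + -1.2600i → escape time 3
(row=4, col=2): c = -0.6550 + -1.2600i → escape time 3
(row=4, col=3): c = -0.4425 + -1.2600i → escape time 3
(row=4, col=4): c = -0.2300 + -1.2600i → escape time 3
(row=5, col=0): c = -1.0800 + -1.5000i → escape time 2
(row=5, col=1): c = -0.8675 + -1.5000i → escape time 2
(row=5, col=2): c = -0.6550 + -1.5000i → escape time 2
(row=5, col=3): c = -0.4425 + -1.5000i → escape time 2
(row=5, col=4): c = -0.2300 + -1.5000i → escape time 2

Answer: 55555
55555
34455
33345
23333
22222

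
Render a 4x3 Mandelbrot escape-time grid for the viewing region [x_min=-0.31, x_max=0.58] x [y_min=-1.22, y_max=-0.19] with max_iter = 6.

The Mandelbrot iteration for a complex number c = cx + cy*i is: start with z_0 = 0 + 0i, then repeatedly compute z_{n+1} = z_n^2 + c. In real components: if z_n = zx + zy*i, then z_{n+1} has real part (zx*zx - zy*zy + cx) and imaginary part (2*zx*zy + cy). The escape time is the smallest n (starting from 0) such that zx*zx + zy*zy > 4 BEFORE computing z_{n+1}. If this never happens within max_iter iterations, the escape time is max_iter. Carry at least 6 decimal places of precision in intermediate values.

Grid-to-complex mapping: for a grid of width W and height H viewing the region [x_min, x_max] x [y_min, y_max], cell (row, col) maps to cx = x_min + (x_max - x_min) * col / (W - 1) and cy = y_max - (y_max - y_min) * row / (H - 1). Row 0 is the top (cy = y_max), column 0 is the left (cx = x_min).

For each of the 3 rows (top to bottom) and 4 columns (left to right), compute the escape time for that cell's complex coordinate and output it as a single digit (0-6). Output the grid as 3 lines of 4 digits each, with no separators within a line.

Answer: 6664
6663
3322

Derivation:
(row=0, col=0): c = -0.3100 + -0.1900i → escape time 6
(row=0, col=1): c = -0.0133 + -0.1900i → escape time 6
(row=0, col=2): c = 0.2833 + -0.1900i → escape time 6
(row=0, col=3): c = 0.5800 + -0.1900i → escape time 4
(row=1, col=0): c = -0.3100 + -0.7050i → escape time 6
(row=1, col=1): c = -0.0133 + -0.7050i → escape time 6
(row=1, col=2): c = 0.2833 + -0.7050i → escape time 6
(row=1, col=3): c = 0.5800 + -0.7050i → escape time 3
(row=2, col=0): c = -0.3100 + -1.2200i → escape time 3
(row=2, col=1): c = -0.0133 + -1.2200i → escape time 3
(row=2, col=2): c = 0.2833 + -1.2200i → escape time 2
(row=2, col=3): c = 0.5800 + -1.2200i → escape time 2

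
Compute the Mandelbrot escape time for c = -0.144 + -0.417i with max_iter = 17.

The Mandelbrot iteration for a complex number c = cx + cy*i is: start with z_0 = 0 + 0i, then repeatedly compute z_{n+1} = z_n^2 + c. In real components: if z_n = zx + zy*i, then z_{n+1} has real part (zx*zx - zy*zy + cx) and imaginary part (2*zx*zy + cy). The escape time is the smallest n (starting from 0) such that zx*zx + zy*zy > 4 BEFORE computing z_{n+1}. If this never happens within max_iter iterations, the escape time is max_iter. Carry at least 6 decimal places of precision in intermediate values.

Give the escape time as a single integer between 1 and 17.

Answer: 17

Derivation:
z_0 = 0 + 0i, c = -0.1440 + -0.4170i
Iter 1: z = -0.1440 + -0.4170i, |z|^2 = 0.1946
Iter 2: z = -0.2972 + -0.2969i, |z|^2 = 0.1765
Iter 3: z = -0.1439 + -0.2405i, |z|^2 = 0.0786
Iter 4: z = -0.1812 + -0.3478i, |z|^2 = 0.1538
Iter 5: z = -0.2321 + -0.2910i, |z|^2 = 0.1386
Iter 6: z = -0.1748 + -0.2819i, |z|^2 = 0.1100
Iter 7: z = -0.1929 + -0.3185i, |z|^2 = 0.1386
Iter 8: z = -0.2082 + -0.2941i, |z|^2 = 0.1299
Iter 9: z = -0.1872 + -0.2945i, |z|^2 = 0.1218
Iter 10: z = -0.1957 + -0.3067i, |z|^2 = 0.1324
Iter 11: z = -0.1998 + -0.2969i, |z|^2 = 0.1281
Iter 12: z = -0.1923 + -0.2984i, |z|^2 = 0.1260
Iter 13: z = -0.1961 + -0.3023i, |z|^2 = 0.1298
Iter 14: z = -0.1969 + -0.2985i, |z|^2 = 0.1279
Iter 15: z = -0.1943 + -0.2994i, |z|^2 = 0.1274
Iter 16: z = -0.1959 + -0.3006i, |z|^2 = 0.1288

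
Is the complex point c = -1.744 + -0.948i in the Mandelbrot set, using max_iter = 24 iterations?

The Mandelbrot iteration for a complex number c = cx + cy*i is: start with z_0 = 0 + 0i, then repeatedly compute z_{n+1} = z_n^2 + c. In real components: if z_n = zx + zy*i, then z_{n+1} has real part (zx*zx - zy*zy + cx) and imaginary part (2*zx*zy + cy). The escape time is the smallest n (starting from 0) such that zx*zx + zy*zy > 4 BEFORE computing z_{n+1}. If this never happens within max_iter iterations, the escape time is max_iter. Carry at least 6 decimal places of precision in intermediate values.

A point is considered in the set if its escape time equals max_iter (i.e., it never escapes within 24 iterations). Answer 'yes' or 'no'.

Answer: no

Derivation:
z_0 = 0 + 0i, c = -1.7440 + -0.9480i
Iter 1: z = -1.7440 + -0.9480i, |z|^2 = 3.9402
Iter 2: z = 0.3988 + 2.3586i, |z|^2 = 5.7222
Escaped at iteration 2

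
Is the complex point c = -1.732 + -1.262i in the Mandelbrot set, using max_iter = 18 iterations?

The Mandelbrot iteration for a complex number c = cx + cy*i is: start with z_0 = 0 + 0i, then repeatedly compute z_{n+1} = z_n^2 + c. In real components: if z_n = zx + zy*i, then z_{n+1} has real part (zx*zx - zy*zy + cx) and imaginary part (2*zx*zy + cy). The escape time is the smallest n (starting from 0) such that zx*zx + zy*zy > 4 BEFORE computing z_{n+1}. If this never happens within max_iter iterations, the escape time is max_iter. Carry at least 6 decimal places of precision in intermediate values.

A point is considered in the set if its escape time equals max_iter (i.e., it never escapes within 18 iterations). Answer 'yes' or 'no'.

z_0 = 0 + 0i, c = -1.7320 + -1.2620i
Iter 1: z = -1.7320 + -1.2620i, |z|^2 = 4.5925
Escaped at iteration 1

Answer: no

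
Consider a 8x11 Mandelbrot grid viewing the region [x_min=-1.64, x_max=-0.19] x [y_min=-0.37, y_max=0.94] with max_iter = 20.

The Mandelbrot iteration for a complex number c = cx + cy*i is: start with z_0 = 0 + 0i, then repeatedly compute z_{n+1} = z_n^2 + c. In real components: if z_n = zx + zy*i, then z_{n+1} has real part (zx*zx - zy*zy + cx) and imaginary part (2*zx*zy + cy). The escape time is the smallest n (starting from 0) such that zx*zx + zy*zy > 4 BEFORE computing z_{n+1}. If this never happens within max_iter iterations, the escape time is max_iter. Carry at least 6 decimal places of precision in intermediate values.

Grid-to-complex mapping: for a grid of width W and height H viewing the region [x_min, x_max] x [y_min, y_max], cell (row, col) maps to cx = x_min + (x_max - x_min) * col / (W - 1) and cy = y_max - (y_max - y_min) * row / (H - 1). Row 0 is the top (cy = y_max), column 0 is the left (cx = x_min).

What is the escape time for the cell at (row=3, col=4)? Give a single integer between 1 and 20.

z_0 = 0 + 0i, c = -0.8114 + 0.5470i
Iter 1: z = -0.8114 + 0.5470i, |z|^2 = 0.9576
Iter 2: z = -0.4522 + -0.3407i, |z|^2 = 0.3206
Iter 3: z = -0.7230 + 0.8551i, |z|^2 = 1.2540
Iter 4: z = -1.0200 + -0.6895i, |z|^2 = 1.5158
Iter 5: z = -0.2466 + 1.9536i, |z|^2 = 3.8775
Iter 6: z = -4.5673 + -0.4164i, |z|^2 = 21.0338
Escaped at iteration 6

Answer: 6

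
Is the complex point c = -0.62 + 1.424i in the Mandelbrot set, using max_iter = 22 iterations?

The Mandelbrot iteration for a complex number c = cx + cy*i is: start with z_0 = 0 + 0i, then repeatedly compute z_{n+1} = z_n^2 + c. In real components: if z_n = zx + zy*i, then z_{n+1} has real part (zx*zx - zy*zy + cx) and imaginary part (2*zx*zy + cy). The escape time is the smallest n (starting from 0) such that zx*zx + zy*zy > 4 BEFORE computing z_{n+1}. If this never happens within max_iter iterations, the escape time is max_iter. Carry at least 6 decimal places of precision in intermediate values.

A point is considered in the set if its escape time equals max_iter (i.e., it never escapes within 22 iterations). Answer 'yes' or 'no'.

z_0 = 0 + 0i, c = -0.6200 + 1.4240i
Iter 1: z = -0.6200 + 1.4240i, |z|^2 = 2.4122
Iter 2: z = -2.2634 + -0.3418i, |z|^2 = 5.2397
Escaped at iteration 2

Answer: no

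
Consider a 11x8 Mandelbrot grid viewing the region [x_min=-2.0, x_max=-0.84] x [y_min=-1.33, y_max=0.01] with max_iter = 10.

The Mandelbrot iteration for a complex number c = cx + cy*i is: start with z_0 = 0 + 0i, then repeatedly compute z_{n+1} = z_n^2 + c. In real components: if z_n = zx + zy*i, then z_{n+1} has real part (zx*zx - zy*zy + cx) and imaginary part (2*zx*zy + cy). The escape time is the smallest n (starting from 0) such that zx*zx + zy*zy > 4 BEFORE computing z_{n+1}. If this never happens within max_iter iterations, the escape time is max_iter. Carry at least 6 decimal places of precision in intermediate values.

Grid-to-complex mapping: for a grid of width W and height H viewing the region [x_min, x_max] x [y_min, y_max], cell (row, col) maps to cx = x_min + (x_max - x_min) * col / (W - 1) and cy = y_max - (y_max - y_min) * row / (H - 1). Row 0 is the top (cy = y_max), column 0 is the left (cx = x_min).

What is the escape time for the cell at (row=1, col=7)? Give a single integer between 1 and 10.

z_0 = 0 + 0i, c = -1.1880 + -0.1814i
Iter 1: z = -1.1880 + -0.1814i, |z|^2 = 1.4443
Iter 2: z = 0.1904 + 0.2496i, |z|^2 = 0.0986
Iter 3: z = -1.2141 + -0.0863i, |z|^2 = 1.4814
Iter 4: z = 0.2785 + 0.0282i, |z|^2 = 0.0784
Iter 5: z = -1.1112 + -0.1657i, |z|^2 = 1.2623
Iter 6: z = 0.0194 + 0.1868i, |z|^2 = 0.0353
Iter 7: z = -1.2225 + -0.1742i, |z|^2 = 1.5249
Iter 8: z = 0.2762 + 0.2444i, |z|^2 = 0.1361
Iter 9: z = -1.1714 + -0.0464i, |z|^2 = 1.3744

Answer: 10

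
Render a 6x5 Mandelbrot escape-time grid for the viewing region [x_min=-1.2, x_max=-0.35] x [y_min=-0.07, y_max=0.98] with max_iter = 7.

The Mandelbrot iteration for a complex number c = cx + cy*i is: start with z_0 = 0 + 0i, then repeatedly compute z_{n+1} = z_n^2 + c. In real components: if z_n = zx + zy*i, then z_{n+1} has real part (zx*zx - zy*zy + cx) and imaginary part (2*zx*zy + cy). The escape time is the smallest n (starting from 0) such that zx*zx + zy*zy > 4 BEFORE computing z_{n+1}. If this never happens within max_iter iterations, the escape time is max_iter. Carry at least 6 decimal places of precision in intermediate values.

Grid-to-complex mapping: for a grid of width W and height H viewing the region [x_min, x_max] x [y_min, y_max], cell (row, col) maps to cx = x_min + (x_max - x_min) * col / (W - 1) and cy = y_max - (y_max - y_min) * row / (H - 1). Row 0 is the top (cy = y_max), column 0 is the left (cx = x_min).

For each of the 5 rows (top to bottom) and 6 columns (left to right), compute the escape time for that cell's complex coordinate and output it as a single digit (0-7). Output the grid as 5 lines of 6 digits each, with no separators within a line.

Answer: 333445
334577
656777
777777
777777

Derivation:
(row=0, col=0): c = -1.2000 + 0.9800i → escape time 3
(row=0, col=1): c = -1.0300 + 0.9800i → escape time 3
(row=0, col=2): c = -0.8600 + 0.9800i → escape time 3
(row=0, col=3): c = -0.6900 + 0.9800i → escape time 4
(row=0, col=4): c = -0.5200 + 0.9800i → escape time 4
(row=0, col=5): c = -0.3500 + 0.9800i → escape time 5
(row=1, col=0): c = -1.2000 + 0.7175i → escape time 3
(row=1, col=1): c = -1.0300 + 0.7175i → escape time 3
(row=1, col=2): c = -0.8600 + 0.7175i → escape time 4
(row=1, col=3): c = -0.6900 + 0.7175i → escape time 5
(row=1, col=4): c = -0.5200 + 0.7175i → escape time 7
(row=1, col=5): c = -0.3500 + 0.7175i → escape time 7
(row=2, col=0): c = -1.2000 + 0.4550i → escape time 6
(row=2, col=1): c = -1.0300 + 0.4550i → escape time 5
(row=2, col=2): c = -0.8600 + 0.4550i → escape time 6
(row=2, col=3): c = -0.6900 + 0.4550i → escape time 7
(row=2, col=4): c = -0.5200 + 0.4550i → escape time 7
(row=2, col=5): c = -0.3500 + 0.4550i → escape time 7
(row=3, col=0): c = -1.2000 + 0.1925i → escape time 7
(row=3, col=1): c = -1.0300 + 0.1925i → escape time 7
(row=3, col=2): c = -0.8600 + 0.1925i → escape time 7
(row=3, col=3): c = -0.6900 + 0.1925i → escape time 7
(row=3, col=4): c = -0.5200 + 0.1925i → escape time 7
(row=3, col=5): c = -0.3500 + 0.1925i → escape time 7
(row=4, col=0): c = -1.2000 + -0.0700i → escape time 7
(row=4, col=1): c = -1.0300 + -0.0700i → escape time 7
(row=4, col=2): c = -0.8600 + -0.0700i → escape time 7
(row=4, col=3): c = -0.6900 + -0.0700i → escape time 7
(row=4, col=4): c = -0.5200 + -0.0700i → escape time 7
(row=4, col=5): c = -0.3500 + -0.0700i → escape time 7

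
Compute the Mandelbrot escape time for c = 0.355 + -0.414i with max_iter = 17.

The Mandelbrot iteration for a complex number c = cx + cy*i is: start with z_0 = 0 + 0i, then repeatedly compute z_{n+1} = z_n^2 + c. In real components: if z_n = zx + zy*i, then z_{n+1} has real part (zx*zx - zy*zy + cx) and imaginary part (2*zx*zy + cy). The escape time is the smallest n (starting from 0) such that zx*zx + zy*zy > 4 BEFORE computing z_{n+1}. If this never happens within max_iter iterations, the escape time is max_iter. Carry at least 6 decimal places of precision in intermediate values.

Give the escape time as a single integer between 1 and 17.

z_0 = 0 + 0i, c = 0.3550 + -0.4140i
Iter 1: z = 0.3550 + -0.4140i, |z|^2 = 0.2974
Iter 2: z = 0.3096 + -0.7079i, |z|^2 = 0.5970
Iter 3: z = -0.0503 + -0.8524i, |z|^2 = 0.7291
Iter 4: z = -0.3691 + -0.3282i, |z|^2 = 0.2439
Iter 5: z = 0.3835 + -0.1717i, |z|^2 = 0.1765
Iter 6: z = 0.4726 + -0.5457i, |z|^2 = 0.5211
Iter 7: z = 0.2805 + -0.9297i, |z|^2 = 0.9431
Iter 8: z = -0.4307 + -0.9356i, |z|^2 = 1.0609
Iter 9: z = -0.3348 + 0.3920i, |z|^2 = 0.2658
Iter 10: z = 0.3134 + -0.6765i, |z|^2 = 0.5559
Iter 11: z = -0.0044 + -0.8381i, |z|^2 = 0.7024
Iter 12: z = -0.3474 + -0.4066i, |z|^2 = 0.2860
Iter 13: z = 0.3104 + -0.1315i, |z|^2 = 0.1136
Iter 14: z = 0.4340 + -0.4956i, |z|^2 = 0.4340
Iter 15: z = 0.2977 + -0.8442i, |z|^2 = 0.8014
Iter 16: z = -0.2691 + -0.9167i, |z|^2 = 0.9127

Answer: 17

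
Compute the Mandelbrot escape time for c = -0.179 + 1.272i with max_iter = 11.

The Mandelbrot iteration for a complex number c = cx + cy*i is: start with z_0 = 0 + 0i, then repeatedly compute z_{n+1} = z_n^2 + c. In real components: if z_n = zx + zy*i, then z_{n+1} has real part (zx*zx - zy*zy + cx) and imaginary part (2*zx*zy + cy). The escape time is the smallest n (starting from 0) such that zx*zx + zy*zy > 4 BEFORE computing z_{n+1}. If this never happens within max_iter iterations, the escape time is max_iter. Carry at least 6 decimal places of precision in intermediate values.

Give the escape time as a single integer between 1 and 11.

z_0 = 0 + 0i, c = -0.1790 + 1.2720i
Iter 1: z = -0.1790 + 1.2720i, |z|^2 = 1.6500
Iter 2: z = -1.7649 + 0.8166i, |z|^2 = 3.7819
Iter 3: z = 2.2691 + -1.6106i, |z|^2 = 7.7430
Escaped at iteration 3

Answer: 3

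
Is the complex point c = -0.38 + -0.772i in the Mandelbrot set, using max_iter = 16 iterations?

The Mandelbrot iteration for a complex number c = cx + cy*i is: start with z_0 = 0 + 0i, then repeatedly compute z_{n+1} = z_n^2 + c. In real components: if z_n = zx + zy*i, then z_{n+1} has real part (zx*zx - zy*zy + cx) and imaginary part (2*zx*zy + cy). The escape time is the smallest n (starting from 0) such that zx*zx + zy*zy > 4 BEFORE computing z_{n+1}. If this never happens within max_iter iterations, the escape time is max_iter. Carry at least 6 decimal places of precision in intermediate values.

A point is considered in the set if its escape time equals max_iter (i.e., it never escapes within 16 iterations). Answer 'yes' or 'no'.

z_0 = 0 + 0i, c = -0.3800 + -0.7720i
Iter 1: z = -0.3800 + -0.7720i, |z|^2 = 0.7404
Iter 2: z = -0.8316 + -0.1853i, |z|^2 = 0.7259
Iter 3: z = 0.2772 + -0.4638i, |z|^2 = 0.2920
Iter 4: z = -0.5183 + -1.0292i, |z|^2 = 1.3278
Iter 5: z = -1.1705 + 0.2949i, |z|^2 = 1.4571
Iter 6: z = 0.9032 + -1.4623i, |z|^2 = 2.9540
Iter 7: z = -1.7025 + -3.4134i, |z|^2 = 14.5498
Escaped at iteration 7

Answer: no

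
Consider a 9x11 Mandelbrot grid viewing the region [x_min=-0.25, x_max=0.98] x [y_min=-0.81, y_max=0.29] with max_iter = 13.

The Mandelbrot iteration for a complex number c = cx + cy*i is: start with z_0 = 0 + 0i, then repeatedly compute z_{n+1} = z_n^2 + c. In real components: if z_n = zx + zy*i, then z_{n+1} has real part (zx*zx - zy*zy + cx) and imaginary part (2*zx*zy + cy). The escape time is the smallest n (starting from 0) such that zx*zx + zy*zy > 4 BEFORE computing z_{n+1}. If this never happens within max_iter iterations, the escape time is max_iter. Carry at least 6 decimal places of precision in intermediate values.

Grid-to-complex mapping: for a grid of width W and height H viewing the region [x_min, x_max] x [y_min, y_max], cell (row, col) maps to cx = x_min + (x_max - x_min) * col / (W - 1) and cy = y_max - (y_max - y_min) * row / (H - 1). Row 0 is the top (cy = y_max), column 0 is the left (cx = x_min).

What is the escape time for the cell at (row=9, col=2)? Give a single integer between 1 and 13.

z_0 = 0 + 0i, c = 0.0575 + -0.7000i
Iter 1: z = 0.0575 + -0.7000i, |z|^2 = 0.4933
Iter 2: z = -0.4292 + -0.7805i, |z|^2 = 0.7934
Iter 3: z = -0.3675 + -0.0300i, |z|^2 = 0.1359
Iter 4: z = 0.1916 + -0.6779i, |z|^2 = 0.4963
Iter 5: z = -0.3654 + -0.9598i, |z|^2 = 1.0548
Iter 6: z = -0.7303 + 0.0014i, |z|^2 = 0.5333
Iter 7: z = 0.5908 + -0.7020i, |z|^2 = 0.8419
Iter 8: z = -0.0863 + -1.5295i, |z|^2 = 2.3468
Iter 9: z = -2.2745 + -0.4361i, |z|^2 = 5.3634
Escaped at iteration 9

Answer: 9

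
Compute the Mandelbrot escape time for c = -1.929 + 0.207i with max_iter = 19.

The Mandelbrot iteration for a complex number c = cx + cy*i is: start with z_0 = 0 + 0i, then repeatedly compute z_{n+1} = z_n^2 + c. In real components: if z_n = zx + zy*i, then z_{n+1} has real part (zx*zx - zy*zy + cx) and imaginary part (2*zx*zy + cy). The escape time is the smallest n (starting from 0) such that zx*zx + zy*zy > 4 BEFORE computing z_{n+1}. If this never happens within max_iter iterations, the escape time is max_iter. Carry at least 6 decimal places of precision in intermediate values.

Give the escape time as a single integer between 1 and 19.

Answer: 3

Derivation:
z_0 = 0 + 0i, c = -1.9290 + 0.2070i
Iter 1: z = -1.9290 + 0.2070i, |z|^2 = 3.7639
Iter 2: z = 1.7492 + -0.5916i, |z|^2 = 3.4097
Iter 3: z = 0.7807 + -1.8627i, |z|^2 = 4.0790
Escaped at iteration 3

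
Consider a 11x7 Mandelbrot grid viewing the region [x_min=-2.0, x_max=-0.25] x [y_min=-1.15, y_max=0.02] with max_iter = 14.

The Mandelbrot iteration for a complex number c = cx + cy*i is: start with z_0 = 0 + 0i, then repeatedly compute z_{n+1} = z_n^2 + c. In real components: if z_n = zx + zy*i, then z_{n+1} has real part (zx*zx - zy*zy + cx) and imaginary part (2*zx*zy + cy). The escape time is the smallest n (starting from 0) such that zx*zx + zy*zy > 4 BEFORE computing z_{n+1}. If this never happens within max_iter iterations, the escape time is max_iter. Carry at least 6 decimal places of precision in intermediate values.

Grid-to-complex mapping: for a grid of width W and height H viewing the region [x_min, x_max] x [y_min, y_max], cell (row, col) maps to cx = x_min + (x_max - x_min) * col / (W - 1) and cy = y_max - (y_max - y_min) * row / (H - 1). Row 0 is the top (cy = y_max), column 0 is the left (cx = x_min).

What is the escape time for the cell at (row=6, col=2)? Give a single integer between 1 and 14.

Answer: 1

Derivation:
z_0 = 0 + 0i, c = -1.6500 + -1.1500i
Iter 1: z = -1.6500 + -1.1500i, |z|^2 = 4.0450
Escaped at iteration 1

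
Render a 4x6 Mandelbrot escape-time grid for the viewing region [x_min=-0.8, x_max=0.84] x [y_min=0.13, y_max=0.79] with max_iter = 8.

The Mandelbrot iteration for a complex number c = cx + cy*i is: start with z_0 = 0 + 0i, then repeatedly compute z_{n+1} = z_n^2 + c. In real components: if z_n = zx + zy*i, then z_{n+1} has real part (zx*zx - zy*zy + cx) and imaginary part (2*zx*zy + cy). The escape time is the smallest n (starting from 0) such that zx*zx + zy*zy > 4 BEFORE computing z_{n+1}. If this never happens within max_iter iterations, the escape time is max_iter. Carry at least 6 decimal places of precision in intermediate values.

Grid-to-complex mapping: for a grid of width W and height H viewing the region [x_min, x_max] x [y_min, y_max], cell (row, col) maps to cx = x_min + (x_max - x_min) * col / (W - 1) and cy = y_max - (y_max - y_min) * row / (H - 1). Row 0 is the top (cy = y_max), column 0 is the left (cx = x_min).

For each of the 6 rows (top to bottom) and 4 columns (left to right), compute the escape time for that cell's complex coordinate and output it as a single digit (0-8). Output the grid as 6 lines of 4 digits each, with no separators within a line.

(row=0, col=0): c = -0.8000 + 0.7900i → escape time 4
(row=0, col=1): c = -0.2533 + 0.7900i → escape time 8
(row=0, col=2): c = 0.2933 + 0.7900i → escape time 5
(row=0, col=3): c = 0.8400 + 0.7900i → escape time 2
(row=1, col=0): c = -0.8000 + 0.6580i → escape time 5
(row=1, col=1): c = -0.2533 + 0.6580i → escape time 8
(row=1, col=2): c = 0.2933 + 0.6580i → escape time 7
(row=1, col=3): c = 0.8400 + 0.6580i → escape time 2
(row=2, col=0): c = -0.8000 + 0.5260i → escape time 6
(row=2, col=1): c = -0.2533 + 0.5260i → escape time 8
(row=2, col=2): c = 0.2933 + 0.5260i → escape time 8
(row=2, col=3): c = 0.8400 + 0.5260i → escape time 3
(row=3, col=0): c = -0.8000 + 0.3940i → escape time 7
(row=3, col=1): c = -0.2533 + 0.3940i → escape time 8
(row=3, col=2): c = 0.2933 + 0.3940i → escape time 8
(row=3, col=3): c = 0.8400 + 0.3940i → escape time 3
(row=4, col=0): c = -0.8000 + 0.2620i → escape time 8
(row=4, col=1): c = -0.2533 + 0.2620i → escape time 8
(row=4, col=2): c = 0.2933 + 0.2620i → escape time 8
(row=4, col=3): c = 0.8400 + 0.2620i → escape time 3
(row=5, col=0): c = -0.8000 + 0.1300i → escape time 8
(row=5, col=1): c = -0.2533 + 0.1300i → escape time 8
(row=5, col=2): c = 0.2933 + 0.1300i → escape time 8
(row=5, col=3): c = 0.8400 + 0.1300i → escape time 3

Answer: 4852
5872
6883
7883
8883
8883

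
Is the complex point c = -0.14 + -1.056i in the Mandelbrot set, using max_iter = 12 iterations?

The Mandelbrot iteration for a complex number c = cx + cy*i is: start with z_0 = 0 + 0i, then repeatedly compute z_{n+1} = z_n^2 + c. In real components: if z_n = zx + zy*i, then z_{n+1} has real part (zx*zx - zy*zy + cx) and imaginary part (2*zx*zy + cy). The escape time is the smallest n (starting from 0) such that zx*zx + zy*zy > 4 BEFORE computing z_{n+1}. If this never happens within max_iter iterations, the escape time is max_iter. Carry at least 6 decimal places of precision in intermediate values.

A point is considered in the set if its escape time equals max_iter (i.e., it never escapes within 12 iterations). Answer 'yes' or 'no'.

Answer: no

Derivation:
z_0 = 0 + 0i, c = -0.1400 + -1.0560i
Iter 1: z = -0.1400 + -1.0560i, |z|^2 = 1.1347
Iter 2: z = -1.2355 + -0.7603i, |z|^2 = 2.1046
Iter 3: z = 0.8085 + 0.8228i, |z|^2 = 1.3306
Iter 4: z = -0.1634 + 0.2744i, |z|^2 = 0.1020
Iter 5: z = -0.1886 + -1.1457i, |z|^2 = 1.3481
Iter 6: z = -1.4170 + -0.6238i, |z|^2 = 2.3971
Iter 7: z = 1.4787 + 0.7120i, |z|^2 = 2.6935
Iter 8: z = 1.5397 + 1.0496i, |z|^2 = 3.4725
Iter 9: z = 1.1291 + 2.1762i, |z|^2 = 6.0109
Escaped at iteration 9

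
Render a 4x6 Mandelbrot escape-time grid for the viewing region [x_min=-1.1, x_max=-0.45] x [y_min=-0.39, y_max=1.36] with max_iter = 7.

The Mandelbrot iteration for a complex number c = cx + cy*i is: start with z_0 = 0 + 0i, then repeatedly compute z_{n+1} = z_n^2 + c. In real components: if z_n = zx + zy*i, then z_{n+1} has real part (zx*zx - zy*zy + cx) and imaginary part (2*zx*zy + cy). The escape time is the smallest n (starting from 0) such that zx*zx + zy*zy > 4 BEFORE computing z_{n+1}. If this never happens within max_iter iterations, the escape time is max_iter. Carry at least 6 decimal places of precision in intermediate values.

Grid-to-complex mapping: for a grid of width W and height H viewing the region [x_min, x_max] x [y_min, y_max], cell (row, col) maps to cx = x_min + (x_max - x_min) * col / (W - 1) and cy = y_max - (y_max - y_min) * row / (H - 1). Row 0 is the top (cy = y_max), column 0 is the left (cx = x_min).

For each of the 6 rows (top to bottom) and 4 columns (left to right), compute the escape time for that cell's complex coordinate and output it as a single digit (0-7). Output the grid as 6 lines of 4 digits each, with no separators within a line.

Answer: 2222
3344
3467
7777
7777
7777

Derivation:
(row=0, col=0): c = -1.1000 + 1.3600i → escape time 2
(row=0, col=1): c = -0.8833 + 1.3600i → escape time 2
(row=0, col=2): c = -0.6667 + 1.3600i → escape time 2
(row=0, col=3): c = -0.4500 + 1.3600i → escape time 2
(row=1, col=0): c = -1.1000 + 1.0100i → escape time 3
(row=1, col=1): c = -0.8833 + 1.0100i → escape time 3
(row=1, col=2): c = -0.6667 + 1.0100i → escape time 4
(row=1, col=3): c = -0.4500 + 1.0100i → escape time 4
(row=2, col=0): c = -1.1000 + 0.6600i → escape time 3
(row=2, col=1): c = -0.8833 + 0.6600i → escape time 4
(row=2, col=2): c = -0.6667 + 0.6600i → escape time 6
(row=2, col=3): c = -0.4500 + 0.6600i → escape time 7
(row=3, col=0): c = -1.1000 + 0.3100i → escape time 7
(row=3, col=1): c = -0.8833 + 0.3100i → escape time 7
(row=3, col=2): c = -0.6667 + 0.3100i → escape time 7
(row=3, col=3): c = -0.4500 + 0.3100i → escape time 7
(row=4, col=0): c = -1.1000 + -0.0400i → escape time 7
(row=4, col=1): c = -0.8833 + -0.0400i → escape time 7
(row=4, col=2): c = -0.6667 + -0.0400i → escape time 7
(row=4, col=3): c = -0.4500 + -0.0400i → escape time 7
(row=5, col=0): c = -1.1000 + -0.3900i → escape time 7
(row=5, col=1): c = -0.8833 + -0.3900i → escape time 7
(row=5, col=2): c = -0.6667 + -0.3900i → escape time 7
(row=5, col=3): c = -0.4500 + -0.3900i → escape time 7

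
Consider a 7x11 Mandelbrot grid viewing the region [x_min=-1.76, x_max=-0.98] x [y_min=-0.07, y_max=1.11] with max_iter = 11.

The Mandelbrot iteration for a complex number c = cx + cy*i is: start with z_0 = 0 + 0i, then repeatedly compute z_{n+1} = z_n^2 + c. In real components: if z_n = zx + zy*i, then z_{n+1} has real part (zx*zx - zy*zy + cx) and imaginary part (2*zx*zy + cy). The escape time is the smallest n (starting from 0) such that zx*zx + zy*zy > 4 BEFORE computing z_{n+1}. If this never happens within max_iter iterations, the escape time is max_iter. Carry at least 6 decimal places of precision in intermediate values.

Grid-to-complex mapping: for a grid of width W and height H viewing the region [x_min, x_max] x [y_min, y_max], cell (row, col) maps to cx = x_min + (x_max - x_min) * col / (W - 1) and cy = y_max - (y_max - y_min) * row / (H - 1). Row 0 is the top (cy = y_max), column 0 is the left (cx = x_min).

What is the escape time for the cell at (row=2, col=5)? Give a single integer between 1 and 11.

Answer: 3

Derivation:
z_0 = 0 + 0i, c = -1.1100 + 0.8740i
Iter 1: z = -1.1100 + 0.8740i, |z|^2 = 1.9960
Iter 2: z = -0.6418 + -1.0663i, |z|^2 = 1.5488
Iter 3: z = -1.8351 + 2.2426i, |z|^2 = 8.3969
Escaped at iteration 3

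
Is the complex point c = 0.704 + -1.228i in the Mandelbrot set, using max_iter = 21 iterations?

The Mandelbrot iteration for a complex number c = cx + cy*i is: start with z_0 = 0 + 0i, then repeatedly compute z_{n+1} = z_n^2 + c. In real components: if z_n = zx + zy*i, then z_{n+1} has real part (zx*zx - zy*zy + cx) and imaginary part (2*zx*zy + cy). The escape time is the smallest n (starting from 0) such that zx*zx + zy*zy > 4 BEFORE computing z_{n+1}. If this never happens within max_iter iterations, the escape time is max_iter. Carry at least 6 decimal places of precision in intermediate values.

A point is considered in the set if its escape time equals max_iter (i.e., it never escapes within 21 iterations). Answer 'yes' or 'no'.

z_0 = 0 + 0i, c = 0.7040 + -1.2280i
Iter 1: z = 0.7040 + -1.2280i, |z|^2 = 2.0036
Iter 2: z = -0.3084 + -2.9570i, |z|^2 = 8.8391
Escaped at iteration 2

Answer: no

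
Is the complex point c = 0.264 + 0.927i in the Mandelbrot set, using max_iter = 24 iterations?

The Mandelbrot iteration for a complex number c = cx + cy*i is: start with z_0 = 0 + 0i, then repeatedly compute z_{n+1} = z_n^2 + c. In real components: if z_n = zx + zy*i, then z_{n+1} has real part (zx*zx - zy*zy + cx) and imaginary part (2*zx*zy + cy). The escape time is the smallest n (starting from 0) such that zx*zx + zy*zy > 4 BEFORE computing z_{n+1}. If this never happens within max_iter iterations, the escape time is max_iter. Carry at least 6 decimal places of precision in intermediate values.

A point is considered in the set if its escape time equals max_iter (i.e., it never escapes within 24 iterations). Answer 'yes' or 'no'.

z_0 = 0 + 0i, c = 0.2640 + 0.9270i
Iter 1: z = 0.2640 + 0.9270i, |z|^2 = 0.9290
Iter 2: z = -0.5256 + 1.4165i, |z|^2 = 2.2826
Iter 3: z = -1.4661 + -0.5621i, |z|^2 = 2.4652
Iter 4: z = 2.0974 + 2.5751i, |z|^2 = 11.0300
Escaped at iteration 4

Answer: no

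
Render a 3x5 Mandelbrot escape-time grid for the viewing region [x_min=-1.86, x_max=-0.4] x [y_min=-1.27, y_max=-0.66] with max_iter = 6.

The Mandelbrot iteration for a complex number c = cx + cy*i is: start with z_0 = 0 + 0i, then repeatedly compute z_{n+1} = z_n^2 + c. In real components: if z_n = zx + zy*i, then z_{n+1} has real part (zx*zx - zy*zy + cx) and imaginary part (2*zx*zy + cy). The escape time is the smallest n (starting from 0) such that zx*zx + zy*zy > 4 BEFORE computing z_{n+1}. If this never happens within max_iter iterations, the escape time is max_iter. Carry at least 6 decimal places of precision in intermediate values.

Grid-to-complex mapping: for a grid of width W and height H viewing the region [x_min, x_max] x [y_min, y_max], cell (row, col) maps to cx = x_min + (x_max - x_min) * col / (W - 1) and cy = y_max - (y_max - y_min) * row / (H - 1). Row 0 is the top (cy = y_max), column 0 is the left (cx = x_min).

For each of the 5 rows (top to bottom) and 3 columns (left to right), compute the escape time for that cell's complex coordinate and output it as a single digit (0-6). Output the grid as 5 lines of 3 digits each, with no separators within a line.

Answer: 236
136
135
134
123

Derivation:
(row=0, col=0): c = -1.8600 + -0.6600i → escape time 2
(row=0, col=1): c = -1.1300 + -0.6600i → escape time 3
(row=0, col=2): c = -0.4000 + -0.6600i → escape time 6
(row=1, col=0): c = -1.8600 + -0.8125i → escape time 1
(row=1, col=1): c = -1.1300 + -0.8125i → escape time 3
(row=1, col=2): c = -0.4000 + -0.8125i → escape time 6
(row=2, col=0): c = -1.8600 + -0.9650i → escape time 1
(row=2, col=1): c = -1.1300 + -0.9650i → escape time 3
(row=2, col=2): c = -0.4000 + -0.9650i → escape time 5
(row=3, col=0): c = -1.8600 + -1.1175i → escape time 1
(row=3, col=1): c = -1.1300 + -1.1175i → escape time 3
(row=3, col=2): c = -0.4000 + -1.1175i → escape time 4
(row=4, col=0): c = -1.8600 + -1.2700i → escape time 1
(row=4, col=1): c = -1.1300 + -1.2700i → escape time 2
(row=4, col=2): c = -0.4000 + -1.2700i → escape time 3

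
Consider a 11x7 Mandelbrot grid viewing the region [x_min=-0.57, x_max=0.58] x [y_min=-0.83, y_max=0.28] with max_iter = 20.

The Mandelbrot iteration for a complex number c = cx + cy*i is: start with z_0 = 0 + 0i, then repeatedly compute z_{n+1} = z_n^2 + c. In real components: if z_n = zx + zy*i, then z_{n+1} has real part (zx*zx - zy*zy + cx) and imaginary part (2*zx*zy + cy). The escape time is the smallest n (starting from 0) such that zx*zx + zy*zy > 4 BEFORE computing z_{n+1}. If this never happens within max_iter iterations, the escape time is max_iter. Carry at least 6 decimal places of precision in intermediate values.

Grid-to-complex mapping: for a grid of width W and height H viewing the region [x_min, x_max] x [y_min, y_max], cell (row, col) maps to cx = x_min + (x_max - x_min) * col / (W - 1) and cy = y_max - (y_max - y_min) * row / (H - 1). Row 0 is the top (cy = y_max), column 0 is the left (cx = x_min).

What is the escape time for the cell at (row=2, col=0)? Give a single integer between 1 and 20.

Answer: 20

Derivation:
z_0 = 0 + 0i, c = -0.5700 + -0.0900i
Iter 1: z = -0.5700 + -0.0900i, |z|^2 = 0.3330
Iter 2: z = -0.2532 + 0.0126i, |z|^2 = 0.0643
Iter 3: z = -0.5060 + -0.0964i, |z|^2 = 0.2654
Iter 4: z = -0.3232 + 0.0075i, |z|^2 = 0.1045
Iter 5: z = -0.4656 + -0.0949i, |z|^2 = 0.2258
Iter 6: z = -0.3622 + -0.0017i, |z|^2 = 0.1312
Iter 7: z = -0.4388 + -0.0888i, |z|^2 = 0.2004
Iter 8: z = -0.3853 + -0.0121i, |z|^2 = 0.1486
Iter 9: z = -0.4217 + -0.0807i, |z|^2 = 0.1843
Iter 10: z = -0.3987 + -0.0219i, |z|^2 = 0.1595
Iter 11: z = -0.4115 + -0.0725i, |z|^2 = 0.1746
Iter 12: z = -0.4059 + -0.0303i, |z|^2 = 0.1657
Iter 13: z = -0.4061 + -0.0654i, |z|^2 = 0.1692
Iter 14: z = -0.4093 + -0.0369i, |z|^2 = 0.1689
Iter 15: z = -0.4038 + -0.0598i, |z|^2 = 0.1666
Iter 16: z = -0.4105 + -0.0417i, |z|^2 = 0.1703
Iter 17: z = -0.4032 + -0.0558i, |z|^2 = 0.1657
Iter 18: z = -0.4105 + -0.0450i, |z|^2 = 0.1706
Iter 19: z = -0.4035 + -0.0530i, |z|^2 = 0.1656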